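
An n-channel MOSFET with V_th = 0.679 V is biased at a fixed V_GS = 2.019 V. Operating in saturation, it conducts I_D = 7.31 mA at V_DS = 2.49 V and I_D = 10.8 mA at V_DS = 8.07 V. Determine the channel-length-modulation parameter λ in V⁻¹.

With V_GS fixed, I_D ∝ (1 + λ V_DS) in saturation, so I_D2/I_D1 = (1 + λ V_DS2)/(1 + λ V_DS1).
10.8/7.31 = 1.477 = (1 + 8.07 λ)/(1 + 2.49 λ).
Solving: λ (I_D1 V_DS2 − I_D2 V_DS1) = I_D2 − I_D1, so λ = (10.8 − 7.31) / (7.31 × 8.07 − 10.8 × 2.49) = 3.49 / 32.1 = 0.109 V⁻¹.

λ = 0.109 V⁻¹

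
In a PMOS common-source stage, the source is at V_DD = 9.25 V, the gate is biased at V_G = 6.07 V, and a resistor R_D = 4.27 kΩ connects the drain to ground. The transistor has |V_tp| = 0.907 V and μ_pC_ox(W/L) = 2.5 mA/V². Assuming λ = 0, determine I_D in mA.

I_D = 2.07 mA

V_SG = V_DD − V_G = 9.25 − 6.07 = 3.18 V, so V_ov = 3.18 − 0.907 = 2.27 V.
Assume saturation: I_D = ½ k_p V_ov² = 0.5 × 2.5 × 2.27² = 6.46 mA, giving V_SD = V_DD − I_D R_D = 9.25 − 6.46 × 4.27 = -18.3 V.
But -18.3 V < V_ov = 2.27 V, so the device is actually in triode.
In triode I_D = k_p[V_ov V_SD − ½ V_SD²] and I_D = (V_DD − V_SD)/R_D. Equating: 5.34 V_SD² − 25.26 V_SD + 9.25 = 0, giving V_SD = 0.4 V (the root below V_ov).
I_D = (9.25 − 0.4) / 4.27 = 2.07 mA.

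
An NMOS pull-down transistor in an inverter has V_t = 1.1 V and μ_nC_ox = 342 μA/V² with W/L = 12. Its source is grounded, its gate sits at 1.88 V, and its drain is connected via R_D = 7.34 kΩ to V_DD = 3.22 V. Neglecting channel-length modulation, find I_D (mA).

I_D = 0.419 mA

V_GS = V_G = 1.88 V, so V_ov = 1.88 − 1.1 = 0.78 V.
k_n = μ_nC_ox · (W/L) = 4.104 mA/V².
Assume saturation: I_D = ½ k_n V_ov² = 0.5 × 4.104 × 0.78² = 1.25 mA, giving V_DS = V_DD − I_D R_D = 3.22 − 1.25 × 7.34 = -5.94 V.
But -5.94 V < V_ov = 0.78 V, so the device is actually in triode.
In triode I_D = k_n[V_ov V_DS − ½ V_DS²] and I_D = (V_DD − V_DS)/R_D. Equating: 15.1 V_DS² − 24.5 V_DS + 3.22 = 0, giving V_DS = 0.144 V (the root below V_ov).
I_D = (3.22 − 0.144) / 7.34 = 0.419 mA.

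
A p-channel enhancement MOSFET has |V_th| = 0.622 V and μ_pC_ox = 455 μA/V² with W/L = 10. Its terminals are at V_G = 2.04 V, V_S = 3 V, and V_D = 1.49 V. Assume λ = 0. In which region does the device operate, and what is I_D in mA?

V_SG = V_S − V_G = 3 − 2.04 = 0.96 V; V_SD = V_S − V_D = 3 − 1.49 = 1.51 V.
k_p = μ_pC_ox · (W/L) = 4.55 mA/V².
V_ov = V_SG − |V_th| = 0.96 − 0.622 = 0.338 V.
Since V_SD = 1.51 V ≥ V_ov = 0.338 V, the device is in saturation.
I_D = ½ k_p V_ov² = 0.5 × 4.55 × 0.338² = 0.26 mA.

Saturation; I_D = 0.260 mA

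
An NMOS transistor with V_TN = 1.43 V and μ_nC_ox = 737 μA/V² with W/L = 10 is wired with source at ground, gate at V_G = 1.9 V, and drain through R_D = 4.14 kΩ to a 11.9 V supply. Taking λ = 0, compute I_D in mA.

V_GS = V_G = 1.9 V, so V_ov = 1.9 − 1.43 = 0.47 V.
k_n = μ_nC_ox · (W/L) = 7.37 mA/V².
Assume saturation: I_D = ½ k_n V_ov² = 0.5 × 7.37 × 0.47² = 0.814 mA, giving V_DS = V_DD − I_D R_D = 11.9 − 0.814 × 4.14 = 8.53 V.
V_DS = 8.53 V ≥ V_ov = 0.47 V, confirming saturation.

I_D = 0.814 mA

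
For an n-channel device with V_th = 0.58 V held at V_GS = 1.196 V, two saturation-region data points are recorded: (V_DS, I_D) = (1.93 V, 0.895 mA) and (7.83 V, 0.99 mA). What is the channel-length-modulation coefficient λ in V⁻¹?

λ = 0.0186 V⁻¹

With V_GS fixed, I_D ∝ (1 + λ V_DS) in saturation, so I_D2/I_D1 = (1 + λ V_DS2)/(1 + λ V_DS1).
0.99/0.895 = 1.106 = (1 + 7.83 λ)/(1 + 1.93 λ).
Solving: λ (I_D1 V_DS2 − I_D2 V_DS1) = I_D2 − I_D1, so λ = (0.99 − 0.895) / (0.895 × 7.83 − 0.99 × 1.93) = 0.095 / 5.1 = 0.0186 V⁻¹.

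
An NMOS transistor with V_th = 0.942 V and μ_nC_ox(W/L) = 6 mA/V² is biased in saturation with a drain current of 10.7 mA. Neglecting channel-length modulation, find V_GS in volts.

In saturation I_D = ½ k_n (V_GS − V_th)², so V_GS − V_th = √(2 I_D / k_n) = √(2 × 10.7 / 6) = 1.89 V.
V_GS = 0.942 + 1.89 = 2.83 V.

V_GS = 2.83 V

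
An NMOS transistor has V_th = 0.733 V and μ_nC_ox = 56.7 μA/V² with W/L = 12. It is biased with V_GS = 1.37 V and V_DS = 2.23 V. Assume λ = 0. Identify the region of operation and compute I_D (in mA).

k_n = μ_nC_ox · (W/L) = 0.6804 mA/V².
V_ov = V_GS − V_th = 1.37 − 0.733 = 0.637 V.
Since V_DS = 2.23 V ≥ V_ov = 0.637 V, the device is in saturation.
I_D = ½ k_n V_ov² = 0.5 × 0.6804 × 0.637² = 0.138 mA.

Saturation; I_D = 0.138 mA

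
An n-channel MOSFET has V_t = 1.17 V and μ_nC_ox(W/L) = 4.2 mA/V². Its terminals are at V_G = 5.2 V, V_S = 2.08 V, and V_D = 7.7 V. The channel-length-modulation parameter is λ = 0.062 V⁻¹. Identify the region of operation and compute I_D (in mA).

Saturation; I_D = 10.8 mA

V_GS = V_G − V_S = 5.2 − 2.08 = 3.12 V; V_DS = V_D − V_S = 7.7 − 2.08 = 5.62 V.
V_ov = V_GS − V_t = 3.12 − 1.17 = 1.95 V.
Since V_DS = 5.62 V ≥ V_ov = 1.95 V, the device is in saturation.
I_D = ½ k_n V_ov² (1 + λ V_DS) = 0.5 × 4.2 × 1.95² × (1 + 0.062 × 5.62) = 10.8 mA.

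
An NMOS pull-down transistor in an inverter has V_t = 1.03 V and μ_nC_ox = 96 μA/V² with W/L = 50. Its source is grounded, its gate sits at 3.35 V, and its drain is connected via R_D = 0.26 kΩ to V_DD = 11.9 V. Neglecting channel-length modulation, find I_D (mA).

I_D = 12.9 mA

V_GS = V_G = 3.35 V, so V_ov = 3.35 − 1.03 = 2.32 V.
k_n = μ_nC_ox · (W/L) = 4.8 mA/V².
Assume saturation: I_D = ½ k_n V_ov² = 0.5 × 4.8 × 2.32² = 12.9 mA, giving V_DS = V_DD − I_D R_D = 11.9 − 12.9 × 0.26 = 8.54 V.
V_DS = 8.54 V ≥ V_ov = 2.32 V, confirming saturation.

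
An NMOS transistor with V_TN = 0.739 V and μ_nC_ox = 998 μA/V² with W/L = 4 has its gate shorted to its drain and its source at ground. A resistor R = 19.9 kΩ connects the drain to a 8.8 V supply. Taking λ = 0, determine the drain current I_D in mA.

With gate tied to drain, V_GS = V_DS ≥ V_GS − V_TN, so the device is in saturation.
k_n = μ_nC_ox · (W/L) = 3.992 mA/V².
KCL at the drain: ½ k_n (V_GS − V_TN)² = (V_DD − V_GS)/R.
Let x = V_GS − 0.739. Then 39.7 x² + x − 8.061 = 0, giving x = 0.438 V (positive root), so V_GS = 1.18 V.
I_D = (V_DD − V_GS)/R = (8.8 − 1.18) / 19.9 = 0.383 mA.

I_D = 0.383 mA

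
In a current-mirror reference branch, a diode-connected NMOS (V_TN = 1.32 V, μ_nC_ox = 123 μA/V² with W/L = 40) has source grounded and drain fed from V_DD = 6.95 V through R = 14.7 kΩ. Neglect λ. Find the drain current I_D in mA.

I_D = 0.357 mA

With gate tied to drain, V_GS = V_DS ≥ V_GS − V_TN, so the device is in saturation.
k_n = μ_nC_ox · (W/L) = 4.92 mA/V².
KCL at the drain: ½ k_n (V_GS − V_TN)² = (V_DD − V_GS)/R.
Let x = V_GS − 1.32. Then 36.2 x² + x − 5.63 = 0, giving x = 0.381 V (positive root), so V_GS = 1.7 V.
I_D = (V_DD − V_GS)/R = (6.95 − 1.7) / 14.7 = 0.357 mA.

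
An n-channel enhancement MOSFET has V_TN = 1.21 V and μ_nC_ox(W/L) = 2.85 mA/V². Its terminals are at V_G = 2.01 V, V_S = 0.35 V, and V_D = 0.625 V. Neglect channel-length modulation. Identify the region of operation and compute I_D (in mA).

Triode; I_D = 0.245 mA

V_GS = V_G − V_S = 2.01 − 0.35 = 1.66 V; V_DS = V_D − V_S = 0.625 − 0.35 = 0.275 V.
V_ov = V_GS − V_TN = 1.66 − 1.21 = 0.45 V.
Since V_DS = 0.275 V < V_ov = 0.45 V, the device is in the triode region.
I_D = k_n [V_ov · V_DS − ½ V_DS²] = 2.85 × [0.45 × 0.275 − 0.5 × 0.275²] = 0.245 mA.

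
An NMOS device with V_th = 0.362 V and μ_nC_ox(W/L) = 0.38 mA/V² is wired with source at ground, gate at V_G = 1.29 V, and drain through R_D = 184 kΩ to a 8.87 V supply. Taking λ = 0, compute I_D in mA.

V_GS = V_G = 1.29 V, so V_ov = 1.29 − 0.362 = 0.928 V.
Assume saturation: I_D = ½ k_n V_ov² = 0.5 × 0.38 × 0.928² = 0.164 mA, giving V_DS = V_DD − I_D R_D = 8.87 − 0.164 × 184 = -21.2 V.
But -21.2 V < V_ov = 0.928 V, so the device is actually in triode.
In triode I_D = k_n[V_ov V_DS − ½ V_DS²] and I_D = (V_DD − V_DS)/R_D. Equating: 35 V_DS² − 65.89 V_DS + 8.87 = 0, giving V_DS = 0.146 V (the root below V_ov).
I_D = (8.87 − 0.146) / 184 = 0.0474 mA.

I_D = 0.0474 mA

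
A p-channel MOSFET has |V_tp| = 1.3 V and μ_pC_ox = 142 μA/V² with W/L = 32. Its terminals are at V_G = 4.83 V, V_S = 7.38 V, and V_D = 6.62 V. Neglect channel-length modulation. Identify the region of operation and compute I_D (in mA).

V_SG = V_S − V_G = 7.38 − 4.83 = 2.55 V; V_SD = V_S − V_D = 7.38 − 6.62 = 0.76 V.
k_p = μ_pC_ox · (W/L) = 4.544 mA/V².
V_ov = V_SG − |V_tp| = 2.55 − 1.3 = 1.25 V.
Since V_SD = 0.76 V < V_ov = 1.25 V, the device is in the triode region.
I_D = k_p [V_ov · V_SD − ½ V_SD²] = 4.544 × [1.25 × 0.76 − 0.5 × 0.76²] = 3 mA.

Triode; I_D = 3.00 mA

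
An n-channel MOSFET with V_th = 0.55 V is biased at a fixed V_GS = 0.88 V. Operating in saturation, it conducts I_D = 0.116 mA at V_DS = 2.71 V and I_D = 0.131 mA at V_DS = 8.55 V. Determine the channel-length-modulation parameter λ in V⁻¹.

λ = 0.0236 V⁻¹

With V_GS fixed, I_D ∝ (1 + λ V_DS) in saturation, so I_D2/I_D1 = (1 + λ V_DS2)/(1 + λ V_DS1).
0.131/0.116 = 1.129 = (1 + 8.55 λ)/(1 + 2.71 λ).
Solving: λ (I_D1 V_DS2 − I_D2 V_DS1) = I_D2 − I_D1, so λ = (0.131 − 0.116) / (0.116 × 8.55 − 0.131 × 2.71) = 0.015 / 0.637 = 0.0236 V⁻¹.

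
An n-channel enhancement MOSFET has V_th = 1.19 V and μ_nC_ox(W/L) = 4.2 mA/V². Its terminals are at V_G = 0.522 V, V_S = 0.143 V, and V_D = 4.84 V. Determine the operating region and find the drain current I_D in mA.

Cutoff; I_D = 0 mA

V_GS = V_G − V_S = 0.522 − 0.143 = 0.379 V; V_DS = V_D − V_S = 4.84 − 0.143 = 4.7 V.
V_GS = 0.379 V < V_th = 1.19 V, so the transistor is in cutoff.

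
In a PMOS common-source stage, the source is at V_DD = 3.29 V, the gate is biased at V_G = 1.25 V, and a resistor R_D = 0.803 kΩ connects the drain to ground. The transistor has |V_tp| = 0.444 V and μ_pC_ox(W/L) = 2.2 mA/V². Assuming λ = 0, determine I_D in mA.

V_SG = V_DD − V_G = 3.29 − 1.25 = 2.04 V, so V_ov = 2.04 − 0.444 = 1.6 V.
Assume saturation: I_D = ½ k_p V_ov² = 0.5 × 2.2 × 1.6² = 2.8 mA, giving V_SD = V_DD − I_D R_D = 3.29 − 2.8 × 0.803 = 1.04 V.
But 1.04 V < V_ov = 1.6 V, so the device is actually in triode.
In triode I_D = k_p[V_ov V_SD − ½ V_SD²] and I_D = (V_DD − V_SD)/R_D. Equating: 0.883 V_SD² − 3.819 V_SD + 3.29 = 0, giving V_SD = 1.19 V (the root below V_ov).
I_D = (3.29 − 1.19) / 0.803 = 2.62 mA.

I_D = 2.62 mA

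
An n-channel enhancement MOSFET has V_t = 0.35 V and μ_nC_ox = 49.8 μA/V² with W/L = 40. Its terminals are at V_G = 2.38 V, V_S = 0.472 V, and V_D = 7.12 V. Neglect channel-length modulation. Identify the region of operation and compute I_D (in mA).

V_GS = V_G − V_S = 2.38 − 0.472 = 1.91 V; V_DS = V_D − V_S = 7.12 − 0.472 = 6.65 V.
k_n = μ_nC_ox · (W/L) = 1.992 mA/V².
V_ov = V_GS − V_t = 1.91 − 0.35 = 1.56 V.
Since V_DS = 6.65 V ≥ V_ov = 1.56 V, the device is in saturation.
I_D = ½ k_n V_ov² = 0.5 × 1.992 × 1.56² = 2.42 mA.

Saturation; I_D = 2.42 mA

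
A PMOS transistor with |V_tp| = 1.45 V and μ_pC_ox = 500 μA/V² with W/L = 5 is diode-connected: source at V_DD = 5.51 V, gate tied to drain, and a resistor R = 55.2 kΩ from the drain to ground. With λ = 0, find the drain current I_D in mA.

With gate tied to drain, V_SG = V_SD ≥ V_SG − |V_tp|, so the device is in saturation.
k_p = μ_pC_ox · (W/L) = 2.5 mA/V².
KCL at the drain: ½ k_p (V_SG − |V_tp|)² = (V_DD − V_SG)/R.
Let x = V_SG − 1.45. Then 69 x² + x − 4.06 = 0, giving x = 0.235 V (positive root), so V_SG = 1.69 V.
I_D = (V_DD − V_SG)/R = (5.51 − 1.69) / 55.2 = 0.0693 mA.

I_D = 0.0693 mA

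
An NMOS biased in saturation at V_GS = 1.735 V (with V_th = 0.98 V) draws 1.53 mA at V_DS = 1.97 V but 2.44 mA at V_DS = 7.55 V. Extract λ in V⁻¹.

λ = 0.135 V⁻¹

With V_GS fixed, I_D ∝ (1 + λ V_DS) in saturation, so I_D2/I_D1 = (1 + λ V_DS2)/(1 + λ V_DS1).
2.44/1.53 = 1.595 = (1 + 7.55 λ)/(1 + 1.97 λ).
Solving: λ (I_D1 V_DS2 − I_D2 V_DS1) = I_D2 − I_D1, so λ = (2.44 − 1.53) / (1.53 × 7.55 − 2.44 × 1.97) = 0.91 / 6.74 = 0.135 V⁻¹.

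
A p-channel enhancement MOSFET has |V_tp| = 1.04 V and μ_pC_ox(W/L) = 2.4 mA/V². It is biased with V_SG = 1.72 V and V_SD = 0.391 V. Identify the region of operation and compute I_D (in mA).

V_ov = V_SG − |V_tp| = 1.72 − 1.04 = 0.68 V.
Since V_SD = 0.391 V < V_ov = 0.68 V, the device is in the triode region.
I_D = k_p [V_ov · V_SD − ½ V_SD²] = 2.4 × [0.68 × 0.391 − 0.5 × 0.391²] = 0.455 mA.

Triode; I_D = 0.455 mA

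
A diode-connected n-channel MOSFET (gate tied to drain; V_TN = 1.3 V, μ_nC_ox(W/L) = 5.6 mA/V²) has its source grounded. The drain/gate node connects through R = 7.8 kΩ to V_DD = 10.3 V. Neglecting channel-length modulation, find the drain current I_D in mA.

I_D = 1.07 mA

With gate tied to drain, V_GS = V_DS ≥ V_GS − V_TN, so the device is in saturation.
KCL at the drain: ½ k_n (V_GS − V_TN)² = (V_DD − V_GS)/R.
Let x = V_GS − 1.3. Then 21.8 x² + x − 9 = 0, giving x = 0.619 V (positive root), so V_GS = 1.92 V.
I_D = (V_DD − V_GS)/R = (10.3 − 1.92) / 7.8 = 1.07 mA.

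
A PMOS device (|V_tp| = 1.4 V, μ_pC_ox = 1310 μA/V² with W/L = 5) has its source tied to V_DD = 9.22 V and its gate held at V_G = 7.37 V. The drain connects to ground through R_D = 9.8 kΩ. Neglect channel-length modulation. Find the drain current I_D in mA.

I_D = 0.663 mA

V_SG = V_DD − V_G = 9.22 − 7.37 = 1.85 V, so V_ov = 1.85 − 1.4 = 0.45 V.
k_p = μ_pC_ox · (W/L) = 6.55 mA/V².
Assume saturation: I_D = ½ k_p V_ov² = 0.5 × 6.55 × 0.45² = 0.663 mA, giving V_SD = V_DD − I_D R_D = 9.22 − 0.663 × 9.8 = 2.72 V.
V_SD = 2.72 V ≥ V_ov = 0.45 V, confirming saturation.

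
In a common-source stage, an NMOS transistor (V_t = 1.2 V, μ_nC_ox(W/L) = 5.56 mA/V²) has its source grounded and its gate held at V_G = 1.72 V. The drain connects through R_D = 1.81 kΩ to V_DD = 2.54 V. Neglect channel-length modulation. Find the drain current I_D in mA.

I_D = 0.752 mA

V_GS = V_G = 1.72 V, so V_ov = 1.72 − 1.2 = 0.52 V.
Assume saturation: I_D = ½ k_n V_ov² = 0.5 × 5.56 × 0.52² = 0.752 mA, giving V_DS = V_DD − I_D R_D = 2.54 − 0.752 × 1.81 = 1.18 V.
V_DS = 1.18 V ≥ V_ov = 0.52 V, confirming saturation.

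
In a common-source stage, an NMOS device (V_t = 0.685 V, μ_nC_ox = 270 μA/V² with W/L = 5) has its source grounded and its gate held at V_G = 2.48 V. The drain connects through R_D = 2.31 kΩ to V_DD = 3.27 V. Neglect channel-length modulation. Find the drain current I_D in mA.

I_D = 1.17 mA

V_GS = V_G = 2.48 V, so V_ov = 2.48 − 0.685 = 1.79 V.
k_n = μ_nC_ox · (W/L) = 1.35 mA/V².
Assume saturation: I_D = ½ k_n V_ov² = 0.5 × 1.35 × 1.79² = 2.17 mA, giving V_DS = V_DD − I_D R_D = 3.27 − 2.17 × 2.31 = -1.75 V.
But -1.75 V < V_ov = 1.79 V, so the device is actually in triode.
In triode I_D = k_n[V_ov V_DS − ½ V_DS²] and I_D = (V_DD − V_DS)/R_D. Equating: 1.56 V_DS² − 6.598 V_DS + 3.27 = 0, giving V_DS = 0.573 V (the root below V_ov).
I_D = (3.27 − 0.573) / 2.31 = 1.17 mA.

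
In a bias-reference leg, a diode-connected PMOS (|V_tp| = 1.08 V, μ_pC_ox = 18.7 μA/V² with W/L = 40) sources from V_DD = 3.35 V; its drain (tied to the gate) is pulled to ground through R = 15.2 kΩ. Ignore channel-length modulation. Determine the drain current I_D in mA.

I_D = 0.113 mA

With gate tied to drain, V_SG = V_SD ≥ V_SG − |V_tp|, so the device is in saturation.
k_p = μ_pC_ox · (W/L) = 0.748 mA/V².
KCL at the drain: ½ k_p (V_SG − |V_tp|)² = (V_DD − V_SG)/R.
Let x = V_SG − 1.08. Then 5.68 x² + x − 2.27 = 0, giving x = 0.55 V (positive root), so V_SG = 1.63 V.
I_D = (V_DD − V_SG)/R = (3.35 − 1.63) / 15.2 = 0.113 mA.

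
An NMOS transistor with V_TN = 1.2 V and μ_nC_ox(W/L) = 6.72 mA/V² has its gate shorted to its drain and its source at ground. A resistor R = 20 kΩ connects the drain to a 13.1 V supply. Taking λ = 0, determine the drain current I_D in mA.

I_D = 0.574 mA

With gate tied to drain, V_GS = V_DS ≥ V_GS − V_TN, so the device is in saturation.
KCL at the drain: ½ k_n (V_GS − V_TN)² = (V_DD − V_GS)/R.
Let x = V_GS − 1.2. Then 67.2 x² + x − 11.9 = 0, giving x = 0.413 V (positive root), so V_GS = 1.61 V.
I_D = (V_DD − V_GS)/R = (13.1 − 1.61) / 20 = 0.574 mA.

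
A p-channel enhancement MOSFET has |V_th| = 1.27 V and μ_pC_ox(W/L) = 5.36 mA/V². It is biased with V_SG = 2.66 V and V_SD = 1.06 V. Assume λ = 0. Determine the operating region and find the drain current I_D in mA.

V_ov = V_SG − |V_th| = 2.66 − 1.27 = 1.39 V.
Since V_SD = 1.06 V < V_ov = 1.39 V, the device is in the triode region.
I_D = k_p [V_ov · V_SD − ½ V_SD²] = 5.36 × [1.39 × 1.06 − 0.5 × 1.06²] = 4.89 mA.

Triode; I_D = 4.89 mA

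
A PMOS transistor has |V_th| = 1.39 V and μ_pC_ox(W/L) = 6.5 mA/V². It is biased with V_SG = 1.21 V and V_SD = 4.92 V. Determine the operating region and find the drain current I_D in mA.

V_SG = 1.21 V < |V_th| = 1.39 V, so the transistor is in cutoff.

Cutoff; I_D = 0 mA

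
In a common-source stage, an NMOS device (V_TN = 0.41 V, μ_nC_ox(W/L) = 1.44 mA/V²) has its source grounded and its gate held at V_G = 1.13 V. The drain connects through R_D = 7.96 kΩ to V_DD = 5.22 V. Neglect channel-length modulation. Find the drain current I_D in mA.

V_GS = V_G = 1.13 V, so V_ov = 1.13 − 0.41 = 0.72 V.
Assume saturation: I_D = ½ k_n V_ov² = 0.5 × 1.44 × 0.72² = 0.373 mA, giving V_DS = V_DD − I_D R_D = 5.22 − 0.373 × 7.96 = 2.25 V.
V_DS = 2.25 V ≥ V_ov = 0.72 V, confirming saturation.

I_D = 0.373 mA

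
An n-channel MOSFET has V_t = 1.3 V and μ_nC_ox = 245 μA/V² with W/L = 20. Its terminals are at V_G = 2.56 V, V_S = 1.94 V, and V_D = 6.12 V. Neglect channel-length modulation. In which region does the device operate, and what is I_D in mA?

Cutoff; I_D = 0 mA

V_GS = V_G − V_S = 2.56 − 1.94 = 0.62 V; V_DS = V_D − V_S = 6.12 − 1.94 = 4.18 V.
V_GS = 0.62 V < V_t = 1.3 V, so the transistor is in cutoff.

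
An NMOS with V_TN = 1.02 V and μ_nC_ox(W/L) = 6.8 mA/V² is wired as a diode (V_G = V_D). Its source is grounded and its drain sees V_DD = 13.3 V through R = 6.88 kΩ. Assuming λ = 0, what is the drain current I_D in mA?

I_D = 1.68 mA

With gate tied to drain, V_GS = V_DS ≥ V_GS − V_TN, so the device is in saturation.
KCL at the drain: ½ k_n (V_GS − V_TN)² = (V_DD − V_GS)/R.
Let x = V_GS − 1.02. Then 23.4 x² + x − 12.28 = 0, giving x = 0.703 V (positive root), so V_GS = 1.72 V.
I_D = (V_DD − V_GS)/R = (13.3 − 1.72) / 6.88 = 1.68 mA.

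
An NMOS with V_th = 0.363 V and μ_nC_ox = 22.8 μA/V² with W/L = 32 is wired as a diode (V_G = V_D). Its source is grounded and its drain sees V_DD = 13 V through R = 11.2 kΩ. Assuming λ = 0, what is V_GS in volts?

V_GS = 2.00 V

With gate tied to drain, V_GS = V_DS ≥ V_GS − V_th, so the device is in saturation.
k_n = μ_nC_ox · (W/L) = 0.7296 mA/V².
KCL at the drain: ½ k_n (V_GS − V_th)² = (V_DD − V_GS)/R.
Let x = V_GS − 0.363. Then 4.09 x² + x − 12.64 = 0, giving x = 1.64 V (positive root), so V_GS = 2 V.
I_D = (V_DD − V_GS)/R = (13 − 2) / 11.2 = 0.982 mA.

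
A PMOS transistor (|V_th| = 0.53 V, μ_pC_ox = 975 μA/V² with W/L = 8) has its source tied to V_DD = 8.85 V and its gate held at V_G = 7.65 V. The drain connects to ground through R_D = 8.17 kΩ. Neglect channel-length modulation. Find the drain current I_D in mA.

V_SG = V_DD − V_G = 8.85 − 7.65 = 1.2 V, so V_ov = 1.2 − 0.53 = 0.67 V.
k_p = μ_pC_ox · (W/L) = 7.8 mA/V².
Assume saturation: I_D = ½ k_p V_ov² = 0.5 × 7.8 × 0.67² = 1.75 mA, giving V_SD = V_DD − I_D R_D = 8.85 − 1.75 × 8.17 = -5.45 V.
But -5.45 V < V_ov = 0.67 V, so the device is actually in triode.
In triode I_D = k_p[V_ov V_SD − ½ V_SD²] and I_D = (V_DD − V_SD)/R_D. Equating: 31.9 V_SD² − 43.7 V_SD + 8.85 = 0, giving V_SD = 0.247 V (the root below V_ov).
I_D = (8.85 − 0.247) / 8.17 = 1.05 mA.

I_D = 1.05 mA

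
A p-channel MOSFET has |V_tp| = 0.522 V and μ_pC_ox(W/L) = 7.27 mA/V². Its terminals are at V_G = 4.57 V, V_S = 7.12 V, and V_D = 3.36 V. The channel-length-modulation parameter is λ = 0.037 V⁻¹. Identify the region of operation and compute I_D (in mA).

V_SG = V_S − V_G = 7.12 − 4.57 = 2.55 V; V_SD = V_S − V_D = 7.12 − 3.36 = 3.76 V.
V_ov = V_SG − |V_tp| = 2.55 − 0.522 = 2.03 V.
Since V_SD = 3.76 V ≥ V_ov = 2.03 V, the device is in saturation.
I_D = ½ k_p V_ov² (1 + λ V_SD) = 0.5 × 7.27 × 2.03² × (1 + 0.037 × 3.76) = 17 mA.

Saturation; I_D = 17.0 mA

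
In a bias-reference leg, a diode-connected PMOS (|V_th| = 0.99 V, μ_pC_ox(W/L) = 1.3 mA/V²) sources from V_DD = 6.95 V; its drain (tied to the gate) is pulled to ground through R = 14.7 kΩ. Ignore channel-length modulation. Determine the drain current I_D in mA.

I_D = 0.355 mA

With gate tied to drain, V_SG = V_SD ≥ V_SG − |V_th|, so the device is in saturation.
KCL at the drain: ½ k_p (V_SG − |V_th|)² = (V_DD − V_SG)/R.
Let x = V_SG − 0.99. Then 9.55 x² + x − 5.96 = 0, giving x = 0.739 V (positive root), so V_SG = 1.73 V.
I_D = (V_DD − V_SG)/R = (6.95 − 1.73) / 14.7 = 0.355 mA.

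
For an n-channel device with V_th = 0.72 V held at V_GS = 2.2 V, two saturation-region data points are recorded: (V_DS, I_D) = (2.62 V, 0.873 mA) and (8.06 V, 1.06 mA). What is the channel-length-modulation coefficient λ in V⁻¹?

With V_GS fixed, I_D ∝ (1 + λ V_DS) in saturation, so I_D2/I_D1 = (1 + λ V_DS2)/(1 + λ V_DS1).
1.06/0.873 = 1.214 = (1 + 8.06 λ)/(1 + 2.62 λ).
Solving: λ (I_D1 V_DS2 − I_D2 V_DS1) = I_D2 − I_D1, so λ = (1.06 − 0.873) / (0.873 × 8.06 − 1.06 × 2.62) = 0.187 / 4.26 = 0.0439 V⁻¹.

λ = 0.0439 V⁻¹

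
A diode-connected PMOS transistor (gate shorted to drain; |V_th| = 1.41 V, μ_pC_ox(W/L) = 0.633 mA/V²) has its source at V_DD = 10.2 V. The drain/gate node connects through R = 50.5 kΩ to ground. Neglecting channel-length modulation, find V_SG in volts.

With gate tied to drain, V_SG = V_SD ≥ V_SG − |V_th|, so the device is in saturation.
KCL at the drain: ½ k_p (V_SG − |V_th|)² = (V_DD − V_SG)/R.
Let x = V_SG − 1.41. Then 16 x² + x − 8.79 = 0, giving x = 0.711 V (positive root), so V_SG = 2.12 V.
I_D = (V_DD − V_SG)/R = (10.2 − 2.12) / 50.5 = 0.16 mA.

V_SG = 2.12 V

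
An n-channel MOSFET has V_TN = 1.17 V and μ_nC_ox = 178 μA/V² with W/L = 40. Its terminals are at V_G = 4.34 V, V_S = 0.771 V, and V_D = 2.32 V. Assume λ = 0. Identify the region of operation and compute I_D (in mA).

V_GS = V_G − V_S = 4.34 − 0.771 = 3.57 V; V_DS = V_D − V_S = 2.32 − 0.771 = 1.55 V.
k_n = μ_nC_ox · (W/L) = 7.12 mA/V².
V_ov = V_GS − V_TN = 3.57 − 1.17 = 2.4 V.
Since V_DS = 1.55 V < V_ov = 2.4 V, the device is in the triode region.
I_D = k_n [V_ov · V_DS − ½ V_DS²] = 7.12 × [2.4 × 1.55 − 0.5 × 1.55²] = 17.9 mA.

Triode; I_D = 17.9 mA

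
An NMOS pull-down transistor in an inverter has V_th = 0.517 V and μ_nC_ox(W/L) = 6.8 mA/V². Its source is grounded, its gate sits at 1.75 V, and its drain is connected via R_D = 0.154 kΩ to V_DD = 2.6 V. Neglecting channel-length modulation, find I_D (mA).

I_D = 5.17 mA

V_GS = V_G = 1.75 V, so V_ov = 1.75 − 0.517 = 1.23 V.
Assume saturation: I_D = ½ k_n V_ov² = 0.5 × 6.8 × 1.23² = 5.17 mA, giving V_DS = V_DD − I_D R_D = 2.6 − 5.17 × 0.154 = 1.8 V.
V_DS = 1.8 V ≥ V_ov = 1.23 V, confirming saturation.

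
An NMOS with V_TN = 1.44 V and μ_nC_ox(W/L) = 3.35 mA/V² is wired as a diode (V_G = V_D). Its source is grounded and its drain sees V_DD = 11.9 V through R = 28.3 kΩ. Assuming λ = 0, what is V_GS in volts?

With gate tied to drain, V_GS = V_DS ≥ V_GS − V_TN, so the device is in saturation.
KCL at the drain: ½ k_n (V_GS − V_TN)² = (V_DD − V_GS)/R.
Let x = V_GS − 1.44. Then 47.4 x² + x − 10.46 = 0, giving x = 0.459 V (positive root), so V_GS = 1.9 V.
I_D = (V_DD − V_GS)/R = (11.9 − 1.9) / 28.3 = 0.353 mA.

V_GS = 1.90 V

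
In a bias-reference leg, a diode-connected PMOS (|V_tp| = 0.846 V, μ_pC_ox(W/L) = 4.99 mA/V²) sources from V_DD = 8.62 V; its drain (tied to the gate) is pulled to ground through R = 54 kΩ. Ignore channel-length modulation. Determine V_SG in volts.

With gate tied to drain, V_SG = V_SD ≥ V_SG − |V_tp|, so the device is in saturation.
KCL at the drain: ½ k_p (V_SG − |V_tp|)² = (V_DD − V_SG)/R.
Let x = V_SG − 0.846. Then 135 x² + x − 7.774 = 0, giving x = 0.237 V (positive root), so V_SG = 1.08 V.
I_D = (V_DD − V_SG)/R = (8.62 − 1.08) / 54 = 0.14 mA.

V_SG = 1.08 V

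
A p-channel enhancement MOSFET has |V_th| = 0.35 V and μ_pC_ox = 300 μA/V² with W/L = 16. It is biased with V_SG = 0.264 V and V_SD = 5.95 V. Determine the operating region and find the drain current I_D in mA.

Cutoff; I_D = 0 mA

V_SG = 0.264 V < |V_th| = 0.35 V, so the transistor is in cutoff.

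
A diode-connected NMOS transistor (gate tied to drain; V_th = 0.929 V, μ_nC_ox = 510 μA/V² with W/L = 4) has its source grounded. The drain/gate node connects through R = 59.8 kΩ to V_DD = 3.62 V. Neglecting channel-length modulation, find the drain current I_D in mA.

I_D = 0.0416 mA

With gate tied to drain, V_GS = V_DS ≥ V_GS − V_th, so the device is in saturation.
k_n = μ_nC_ox · (W/L) = 2.04 mA/V².
KCL at the drain: ½ k_n (V_GS − V_th)² = (V_DD − V_GS)/R.
Let x = V_GS − 0.929. Then 61 x² + x − 2.691 = 0, giving x = 0.202 V (positive root), so V_GS = 1.13 V.
I_D = (V_DD − V_GS)/R = (3.62 − 1.13) / 59.8 = 0.0416 mA.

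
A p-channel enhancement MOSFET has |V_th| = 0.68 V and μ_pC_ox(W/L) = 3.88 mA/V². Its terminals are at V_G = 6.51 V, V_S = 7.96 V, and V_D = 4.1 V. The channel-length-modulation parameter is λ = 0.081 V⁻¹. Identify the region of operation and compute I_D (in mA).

Saturation; I_D = 1.51 mA

V_SG = V_S − V_G = 7.96 − 6.51 = 1.45 V; V_SD = V_S − V_D = 7.96 − 4.1 = 3.86 V.
V_ov = V_SG − |V_th| = 1.45 − 0.68 = 0.77 V.
Since V_SD = 3.86 V ≥ V_ov = 0.77 V, the device is in saturation.
I_D = ½ k_p V_ov² (1 + λ V_SD) = 0.5 × 3.88 × 0.77² × (1 + 0.081 × 3.86) = 1.51 mA.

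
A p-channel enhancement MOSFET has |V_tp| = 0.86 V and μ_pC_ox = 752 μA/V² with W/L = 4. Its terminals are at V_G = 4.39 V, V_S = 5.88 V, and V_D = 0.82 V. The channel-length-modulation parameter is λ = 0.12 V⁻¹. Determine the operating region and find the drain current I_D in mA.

Saturation; I_D = 0.959 mA

V_SG = V_S − V_G = 5.88 − 4.39 = 1.49 V; V_SD = V_S − V_D = 5.88 − 0.82 = 5.06 V.
k_p = μ_pC_ox · (W/L) = 3.008 mA/V².
V_ov = V_SG − |V_tp| = 1.49 − 0.86 = 0.63 V.
Since V_SD = 5.06 V ≥ V_ov = 0.63 V, the device is in saturation.
I_D = ½ k_p V_ov² (1 + λ V_SD) = 0.5 × 3.008 × 0.63² × (1 + 0.12 × 5.06) = 0.959 mA.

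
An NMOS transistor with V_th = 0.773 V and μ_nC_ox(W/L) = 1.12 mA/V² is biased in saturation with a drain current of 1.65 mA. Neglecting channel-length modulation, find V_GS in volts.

V_GS = 2.49 V

In saturation I_D = ½ k_n (V_GS − V_th)², so V_GS − V_th = √(2 I_D / k_n) = √(2 × 1.65 / 1.12) = 1.72 V.
V_GS = 0.773 + 1.72 = 2.49 V.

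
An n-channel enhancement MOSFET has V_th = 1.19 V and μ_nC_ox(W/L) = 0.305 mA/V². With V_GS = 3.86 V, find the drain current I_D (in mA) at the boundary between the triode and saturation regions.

At the boundary V_DS = V_ov = V_GS − V_th = 3.86 − 1.19 = 2.67 V.
I_D = ½ k_n V_ov² = 0.5 × 0.305 × 2.67² = 1.09 mA.

I_D = 1.09 mA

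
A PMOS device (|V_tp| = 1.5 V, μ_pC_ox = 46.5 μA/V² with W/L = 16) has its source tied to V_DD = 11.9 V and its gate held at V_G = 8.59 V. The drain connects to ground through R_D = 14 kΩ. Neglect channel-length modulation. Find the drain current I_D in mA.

V_SG = V_DD − V_G = 11.9 − 8.59 = 3.31 V, so V_ov = 3.31 − 1.5 = 1.81 V.
k_p = μ_pC_ox · (W/L) = 0.744 mA/V².
Assume saturation: I_D = ½ k_p V_ov² = 0.5 × 0.744 × 1.81² = 1.22 mA, giving V_SD = V_DD − I_D R_D = 11.9 − 1.22 × 14 = -5.16 V.
But -5.16 V < V_ov = 1.81 V, so the device is actually in triode.
In triode I_D = k_p[V_ov V_SD − ½ V_SD²] and I_D = (V_DD − V_SD)/R_D. Equating: 5.21 V_SD² − 19.85 V_SD + 11.9 = 0, giving V_SD = 0.745 V (the root below V_ov).
I_D = (11.9 − 0.745) / 14 = 0.797 mA.

I_D = 0.797 mA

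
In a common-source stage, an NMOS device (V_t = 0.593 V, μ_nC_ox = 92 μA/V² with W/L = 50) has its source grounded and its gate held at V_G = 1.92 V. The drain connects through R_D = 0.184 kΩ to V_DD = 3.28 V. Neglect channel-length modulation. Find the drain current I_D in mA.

I_D = 4.05 mA

V_GS = V_G = 1.92 V, so V_ov = 1.92 − 0.593 = 1.33 V.
k_n = μ_nC_ox · (W/L) = 4.6 mA/V².
Assume saturation: I_D = ½ k_n V_ov² = 0.5 × 4.6 × 1.33² = 4.05 mA, giving V_DS = V_DD − I_D R_D = 3.28 − 4.05 × 0.184 = 2.53 V.
V_DS = 2.53 V ≥ V_ov = 1.33 V, confirming saturation.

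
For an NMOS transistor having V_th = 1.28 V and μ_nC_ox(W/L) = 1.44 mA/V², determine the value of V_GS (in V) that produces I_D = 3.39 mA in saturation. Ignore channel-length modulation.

In saturation I_D = ½ k_n (V_GS − V_th)², so V_GS − V_th = √(2 I_D / k_n) = √(2 × 3.39 / 1.44) = 2.17 V.
V_GS = 1.28 + 2.17 = 3.45 V.

V_GS = 3.45 V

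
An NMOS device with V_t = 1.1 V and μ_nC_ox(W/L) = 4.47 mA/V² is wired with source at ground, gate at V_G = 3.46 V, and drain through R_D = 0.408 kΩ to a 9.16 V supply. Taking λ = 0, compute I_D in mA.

I_D = 12.4 mA

V_GS = V_G = 3.46 V, so V_ov = 3.46 − 1.1 = 2.36 V.
Assume saturation: I_D = ½ k_n V_ov² = 0.5 × 4.47 × 2.36² = 12.4 mA, giving V_DS = V_DD − I_D R_D = 9.16 − 12.4 × 0.408 = 4.08 V.
V_DS = 4.08 V ≥ V_ov = 2.36 V, confirming saturation.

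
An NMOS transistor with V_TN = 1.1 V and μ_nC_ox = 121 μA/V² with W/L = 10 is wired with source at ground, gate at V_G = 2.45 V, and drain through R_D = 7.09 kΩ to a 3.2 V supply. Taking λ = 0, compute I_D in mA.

I_D = 0.412 mA

V_GS = V_G = 2.45 V, so V_ov = 2.45 − 1.1 = 1.35 V.
k_n = μ_nC_ox · (W/L) = 1.21 mA/V².
Assume saturation: I_D = ½ k_n V_ov² = 0.5 × 1.21 × 1.35² = 1.1 mA, giving V_DS = V_DD − I_D R_D = 3.2 − 1.1 × 7.09 = -4.62 V.
But -4.62 V < V_ov = 1.35 V, so the device is actually in triode.
In triode I_D = k_n[V_ov V_DS − ½ V_DS²] and I_D = (V_DD − V_DS)/R_D. Equating: 4.29 V_DS² − 12.58 V_DS + 3.2 = 0, giving V_DS = 0.281 V (the root below V_ov).
I_D = (3.2 − 0.281) / 7.09 = 0.412 mA.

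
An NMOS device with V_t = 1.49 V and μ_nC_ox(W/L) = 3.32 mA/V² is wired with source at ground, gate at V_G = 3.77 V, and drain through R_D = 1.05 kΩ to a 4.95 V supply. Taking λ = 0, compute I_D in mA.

V_GS = V_G = 3.77 V, so V_ov = 3.77 − 1.49 = 2.28 V.
Assume saturation: I_D = ½ k_n V_ov² = 0.5 × 3.32 × 2.28² = 8.63 mA, giving V_DS = V_DD − I_D R_D = 4.95 − 8.63 × 1.05 = -4.11 V.
But -4.11 V < V_ov = 2.28 V, so the device is actually in triode.
In triode I_D = k_n[V_ov V_DS − ½ V_DS²] and I_D = (V_DD − V_DS)/R_D. Equating: 1.74 V_DS² − 8.948 V_DS + 4.95 = 0, giving V_DS = 0.631 V (the root below V_ov).
I_D = (4.95 − 0.631) / 1.05 = 4.11 mA.

I_D = 4.11 mA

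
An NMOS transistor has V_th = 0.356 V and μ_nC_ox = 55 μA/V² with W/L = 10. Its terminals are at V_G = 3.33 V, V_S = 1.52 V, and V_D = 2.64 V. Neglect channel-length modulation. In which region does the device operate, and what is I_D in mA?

Triode; I_D = 0.551 mA

V_GS = V_G − V_S = 3.33 − 1.52 = 1.81 V; V_DS = V_D − V_S = 2.64 − 1.52 = 1.12 V.
k_n = μ_nC_ox · (W/L) = 0.55 mA/V².
V_ov = V_GS − V_th = 1.81 − 0.356 = 1.45 V.
Since V_DS = 1.12 V < V_ov = 1.45 V, the device is in the triode region.
I_D = k_n [V_ov · V_DS − ½ V_DS²] = 0.55 × [1.45 × 1.12 − 0.5 × 1.12²] = 0.551 mA.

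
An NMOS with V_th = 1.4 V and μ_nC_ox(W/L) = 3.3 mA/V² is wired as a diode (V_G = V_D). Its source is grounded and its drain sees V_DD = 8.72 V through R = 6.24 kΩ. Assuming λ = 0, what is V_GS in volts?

V_GS = 2.20 V

With gate tied to drain, V_GS = V_DS ≥ V_GS − V_th, so the device is in saturation.
KCL at the drain: ½ k_n (V_GS − V_th)² = (V_DD − V_GS)/R.
Let x = V_GS − 1.4. Then 10.3 x² + x − 7.32 = 0, giving x = 0.796 V (positive root), so V_GS = 2.2 V.
I_D = (V_DD − V_GS)/R = (8.72 − 2.2) / 6.24 = 1.05 mA.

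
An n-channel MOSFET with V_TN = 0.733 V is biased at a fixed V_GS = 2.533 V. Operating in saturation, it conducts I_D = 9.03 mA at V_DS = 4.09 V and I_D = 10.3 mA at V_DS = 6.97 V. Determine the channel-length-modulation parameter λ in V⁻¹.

λ = 0.0610 V⁻¹

With V_GS fixed, I_D ∝ (1 + λ V_DS) in saturation, so I_D2/I_D1 = (1 + λ V_DS2)/(1 + λ V_DS1).
10.3/9.03 = 1.141 = (1 + 6.97 λ)/(1 + 4.09 λ).
Solving: λ (I_D1 V_DS2 − I_D2 V_DS1) = I_D2 − I_D1, so λ = (10.3 − 9.03) / (9.03 × 6.97 − 10.3 × 4.09) = 1.27 / 20.8 = 0.061 V⁻¹.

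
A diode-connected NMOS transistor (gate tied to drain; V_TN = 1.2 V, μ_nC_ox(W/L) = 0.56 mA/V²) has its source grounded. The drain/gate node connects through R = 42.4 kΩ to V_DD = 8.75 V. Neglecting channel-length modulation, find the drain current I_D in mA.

With gate tied to drain, V_GS = V_DS ≥ V_GS − V_TN, so the device is in saturation.
KCL at the drain: ½ k_n (V_GS − V_TN)² = (V_DD − V_GS)/R.
Let x = V_GS − 1.2. Then 11.9 x² + x − 7.55 = 0, giving x = 0.756 V (positive root), so V_GS = 1.96 V.
I_D = (V_DD − V_GS)/R = (8.75 − 1.96) / 42.4 = 0.16 mA.

I_D = 0.160 mA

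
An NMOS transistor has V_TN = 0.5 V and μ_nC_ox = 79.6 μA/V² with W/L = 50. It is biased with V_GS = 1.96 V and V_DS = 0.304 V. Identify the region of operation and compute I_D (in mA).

k_n = μ_nC_ox · (W/L) = 3.98 mA/V².
V_ov = V_GS − V_TN = 1.96 − 0.5 = 1.46 V.
Since V_DS = 0.304 V < V_ov = 1.46 V, the device is in the triode region.
I_D = k_n [V_ov · V_DS − ½ V_DS²] = 3.98 × [1.46 × 0.304 − 0.5 × 0.304²] = 1.58 mA.

Triode; I_D = 1.58 mA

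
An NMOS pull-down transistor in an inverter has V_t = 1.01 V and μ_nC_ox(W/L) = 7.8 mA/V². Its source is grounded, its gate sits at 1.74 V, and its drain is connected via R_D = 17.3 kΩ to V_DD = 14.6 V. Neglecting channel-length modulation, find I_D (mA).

I_D = 0.834 mA

V_GS = V_G = 1.74 V, so V_ov = 1.74 − 1.01 = 0.73 V.
Assume saturation: I_D = ½ k_n V_ov² = 0.5 × 7.8 × 0.73² = 2.08 mA, giving V_DS = V_DD − I_D R_D = 14.6 − 2.08 × 17.3 = -21.4 V.
But -21.4 V < V_ov = 0.73 V, so the device is actually in triode.
In triode I_D = k_n[V_ov V_DS − ½ V_DS²] and I_D = (V_DD − V_DS)/R_D. Equating: 67.5 V_DS² − 99.51 V_DS + 14.6 = 0, giving V_DS = 0.165 V (the root below V_ov).
I_D = (14.6 − 0.165) / 17.3 = 0.834 mA.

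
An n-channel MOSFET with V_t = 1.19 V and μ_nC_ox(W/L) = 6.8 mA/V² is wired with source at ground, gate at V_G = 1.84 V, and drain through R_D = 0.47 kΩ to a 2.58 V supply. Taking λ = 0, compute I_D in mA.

I_D = 1.44 mA

V_GS = V_G = 1.84 V, so V_ov = 1.84 − 1.19 = 0.65 V.
Assume saturation: I_D = ½ k_n V_ov² = 0.5 × 6.8 × 0.65² = 1.44 mA, giving V_DS = V_DD − I_D R_D = 2.58 − 1.44 × 0.47 = 1.9 V.
V_DS = 1.9 V ≥ V_ov = 0.65 V, confirming saturation.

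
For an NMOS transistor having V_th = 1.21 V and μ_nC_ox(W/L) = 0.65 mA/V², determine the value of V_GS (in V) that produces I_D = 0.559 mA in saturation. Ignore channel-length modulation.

In saturation I_D = ½ k_n (V_GS − V_th)², so V_GS − V_th = √(2 I_D / k_n) = √(2 × 0.559 / 0.65) = 1.31 V.
V_GS = 1.21 + 1.31 = 2.52 V.

V_GS = 2.52 V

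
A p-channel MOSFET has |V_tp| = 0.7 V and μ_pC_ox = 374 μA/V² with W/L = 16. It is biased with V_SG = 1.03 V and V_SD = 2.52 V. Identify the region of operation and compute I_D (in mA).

k_p = μ_pC_ox · (W/L) = 5.984 mA/V².
V_ov = V_SG − |V_tp| = 1.03 − 0.7 = 0.33 V.
Since V_SD = 2.52 V ≥ V_ov = 0.33 V, the device is in saturation.
I_D = ½ k_p V_ov² = 0.5 × 5.984 × 0.33² = 0.326 mA.

Saturation; I_D = 0.326 mA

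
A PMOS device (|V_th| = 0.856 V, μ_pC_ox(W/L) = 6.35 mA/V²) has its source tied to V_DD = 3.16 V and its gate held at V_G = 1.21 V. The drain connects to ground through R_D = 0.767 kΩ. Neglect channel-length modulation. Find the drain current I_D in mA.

I_D = 3.24 mA

V_SG = V_DD − V_G = 3.16 − 1.21 = 1.95 V, so V_ov = 1.95 − 0.856 = 1.09 V.
Assume saturation: I_D = ½ k_p V_ov² = 0.5 × 6.35 × 1.09² = 3.8 mA, giving V_SD = V_DD − I_D R_D = 3.16 − 3.8 × 0.767 = 0.245 V.
But 0.245 V < V_ov = 1.09 V, so the device is actually in triode.
In triode I_D = k_p[V_ov V_SD − ½ V_SD²] and I_D = (V_DD − V_SD)/R_D. Equating: 2.44 V_SD² − 6.328 V_SD + 3.16 = 0, giving V_SD = 0.674 V (the root below V_ov).
I_D = (3.16 − 0.674) / 0.767 = 3.24 mA.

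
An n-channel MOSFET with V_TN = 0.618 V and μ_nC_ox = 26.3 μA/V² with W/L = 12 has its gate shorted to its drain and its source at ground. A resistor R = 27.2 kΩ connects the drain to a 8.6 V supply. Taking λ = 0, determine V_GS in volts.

With gate tied to drain, V_GS = V_DS ≥ V_GS − V_TN, so the device is in saturation.
k_n = μ_nC_ox · (W/L) = 0.3156 mA/V².
KCL at the drain: ½ k_n (V_GS − V_TN)² = (V_DD − V_GS)/R.
Let x = V_GS − 0.618. Then 4.29 x² + x − 7.982 = 0, giving x = 1.25 V (positive root), so V_GS = 1.87 V.
I_D = (V_DD − V_GS)/R = (8.6 − 1.87) / 27.2 = 0.247 mA.

V_GS = 1.87 V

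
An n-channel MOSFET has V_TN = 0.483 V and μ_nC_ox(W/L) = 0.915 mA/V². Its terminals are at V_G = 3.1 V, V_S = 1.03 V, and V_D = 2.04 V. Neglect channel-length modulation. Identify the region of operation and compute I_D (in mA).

V_GS = V_G − V_S = 3.1 − 1.03 = 2.07 V; V_DS = V_D − V_S = 2.04 − 1.03 = 1.01 V.
V_ov = V_GS − V_TN = 2.07 − 0.483 = 1.59 V.
Since V_DS = 1.01 V < V_ov = 1.59 V, the device is in the triode region.
I_D = k_n [V_ov · V_DS − ½ V_DS²] = 0.915 × [1.59 × 1.01 − 0.5 × 1.01²] = 1 mA.

Triode; I_D = 1.00 mA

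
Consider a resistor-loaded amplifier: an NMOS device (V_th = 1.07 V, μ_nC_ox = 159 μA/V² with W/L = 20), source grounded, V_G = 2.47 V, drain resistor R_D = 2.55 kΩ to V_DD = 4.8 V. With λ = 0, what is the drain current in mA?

V_GS = V_G = 2.47 V, so V_ov = 2.47 − 1.07 = 1.4 V.
k_n = μ_nC_ox · (W/L) = 3.18 mA/V².
Assume saturation: I_D = ½ k_n V_ov² = 0.5 × 3.18 × 1.4² = 3.12 mA, giving V_DS = V_DD − I_D R_D = 4.8 − 3.12 × 2.55 = -3.15 V.
But -3.15 V < V_ov = 1.4 V, so the device is actually in triode.
In triode I_D = k_n[V_ov V_DS − ½ V_DS²] and I_D = (V_DD − V_DS)/R_D. Equating: 4.05 V_DS² − 12.35 V_DS + 4.8 = 0, giving V_DS = 0.457 V (the root below V_ov).
I_D = (4.8 − 0.457) / 2.55 = 1.7 mA.

I_D = 1.70 mA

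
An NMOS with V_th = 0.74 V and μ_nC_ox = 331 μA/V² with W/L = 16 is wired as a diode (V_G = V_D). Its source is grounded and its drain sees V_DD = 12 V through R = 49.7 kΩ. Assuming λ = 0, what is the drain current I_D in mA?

With gate tied to drain, V_GS = V_DS ≥ V_GS − V_th, so the device is in saturation.
k_n = μ_nC_ox · (W/L) = 5.296 mA/V².
KCL at the drain: ½ k_n (V_GS − V_th)² = (V_DD − V_GS)/R.
Let x = V_GS − 0.74. Then 132 x² + x − 11.26 = 0, giving x = 0.289 V (positive root), so V_GS = 1.03 V.
I_D = (V_DD − V_GS)/R = (12 − 1.03) / 49.7 = 0.221 mA.

I_D = 0.221 mA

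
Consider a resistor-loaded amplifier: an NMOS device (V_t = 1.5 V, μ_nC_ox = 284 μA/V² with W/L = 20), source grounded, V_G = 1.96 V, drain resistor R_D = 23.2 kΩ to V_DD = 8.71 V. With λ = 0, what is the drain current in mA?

I_D = 0.368 mA

V_GS = V_G = 1.96 V, so V_ov = 1.96 − 1.5 = 0.46 V.
k_n = μ_nC_ox · (W/L) = 5.68 mA/V².
Assume saturation: I_D = ½ k_n V_ov² = 0.5 × 5.68 × 0.46² = 0.601 mA, giving V_DS = V_DD − I_D R_D = 8.71 − 0.601 × 23.2 = -5.23 V.
But -5.23 V < V_ov = 0.46 V, so the device is actually in triode.
In triode I_D = k_n[V_ov V_DS − ½ V_DS²] and I_D = (V_DD − V_DS)/R_D. Equating: 65.9 V_DS² − 61.62 V_DS + 8.71 = 0, giving V_DS = 0.174 V (the root below V_ov).
I_D = (8.71 − 0.174) / 23.2 = 0.368 mA.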